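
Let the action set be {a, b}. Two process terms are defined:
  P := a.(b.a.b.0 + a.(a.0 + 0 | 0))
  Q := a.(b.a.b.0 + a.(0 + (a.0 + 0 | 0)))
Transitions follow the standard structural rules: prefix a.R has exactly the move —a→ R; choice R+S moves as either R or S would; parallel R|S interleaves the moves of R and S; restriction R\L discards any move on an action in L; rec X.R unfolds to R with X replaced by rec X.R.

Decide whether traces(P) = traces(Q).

P's transition system — 6 states:
  p0 = a.(b.a.b.0 + a.(a.0 + 0 | 0)) ⊢ ··a··> p1
  p1 = b.a.b.0 + a.(a.0 + 0 | 0) ⊢ ··a··> p2, ··b··> p3
  p2 = a.0 + 0 | 0 ⊢ ··a··> p4
  p3 = a.b.0 ⊢ ··a··> p5
  p4 = 0 ⊢ ·
  p5 = b.0 ⊢ ··b··> p4
Q's transition system — 6 states:
  q0 = a.(b.a.b.0 + a.(0 + (a.0 + 0 | 0))) ⊢ ··a··> q1
  q1 = b.a.b.0 + a.(0 + (a.0 + 0 | 0)) ⊢ ··a··> q2, ··b··> q3
  q2 = 0 + (a.0 + 0 | 0) ⊢ ··a··> q4
  q3 = a.b.0 ⊢ ··a··> q5
  q4 = 0 ⊢ ·
  q5 = b.0 ⊢ ··b··> q4
Bisimilarity quotient blocks:
  B0 = {p0, q0}
  B1 = {p1, q1}
  B2 = {p2, q2}
  B3 = {p4, q4}
  B4 = {p3, q3}
  B5 = {p5, q5}
p0 ∈ B0, q0 ∈ B0 → same block
Bisimilar ⇒ trace-equivalent.

traces(P) = traces(Q)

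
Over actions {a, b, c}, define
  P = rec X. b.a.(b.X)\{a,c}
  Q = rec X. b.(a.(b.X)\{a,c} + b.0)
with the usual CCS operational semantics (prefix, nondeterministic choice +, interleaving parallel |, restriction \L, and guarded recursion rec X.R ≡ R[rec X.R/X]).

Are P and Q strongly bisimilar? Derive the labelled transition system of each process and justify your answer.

P ≁ Q

Reachable graph of P (5 states):
  p0 = rec X. b.a.(b.X)\{a,c} ⊢ =b=> p1
  p1 = a.(b.(rec X. b.a.(b.X)\{a,c}))\{a,c} ⊢ =a=> p2
  p2 = (b.(rec X. b.a.(b.X)\{a,c}))\{a,c} ⊢ =b=> p3
  p3 = (rec X. b.a.(b.X)\{a,c})\{a,c} ⊢ =b=> p4
  p4 = (a.(b.(rec X. b.a.(b.X)\{a,c}))\{a,c})\{a,c} ⊢ stopped
Reachable graph of Q (7 states):
  q0 = rec X. b.(a.(b.X)\{a,c} + b.0) ⊢ =b=> q1
  q1 = a.(b.(rec X. b.(a.(b.X)\{a,c} + b.0)))\{a,c} + b.0 ⊢ =a=> q2, =b=> q3
  q2 = (b.(rec X. b.(a.(b.X)\{a,c} + b.0)))\{a,c} ⊢ =b=> q4
  q3 = 0 ⊢ stopped
  q4 = (rec X. b.(a.(b.X)\{a,c} + b.0))\{a,c} ⊢ =b=> q5
  q5 = (a.(b.(rec X. b.(a.(b.X)\{a,c} + b.0)))\{a,c} + b.0)\{a,c} ⊢ =b=> q6
  q6 = 0\{a,c} ⊢ stopped
Partition-refinement fixed point:
  B0 = {p0}
  B1 = {p1}
  B2 = {p2, q4}
  B3 = {p3, q5}
  B4 = {p4, q3, q6}
  B5 = {q0}
  B6 = {q1}
  B7 = {q2}
p0 ∈ B0, q0 ∈ B5 → different blocks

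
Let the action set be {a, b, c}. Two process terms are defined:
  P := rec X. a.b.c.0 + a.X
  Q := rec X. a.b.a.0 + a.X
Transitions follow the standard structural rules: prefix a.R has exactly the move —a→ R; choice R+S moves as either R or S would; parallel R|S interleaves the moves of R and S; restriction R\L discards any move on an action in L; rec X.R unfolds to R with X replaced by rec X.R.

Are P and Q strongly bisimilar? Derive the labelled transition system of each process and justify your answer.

P's transition system — 4 states:
  p0 = rec X. a.b.c.0 + a.X has moves --a--▸ p0, --a--▸ p1
  p1 = b.c.0 has moves --b--▸ p2
  p2 = c.0 has moves --c--▸ p3
  p3 = 0 has moves (no moves)
Q's transition system — 4 states:
  q0 = rec X. a.b.a.0 + a.X has moves --a--▸ q0, --a--▸ q1
  q1 = b.a.0 has moves --b--▸ q2
  q2 = a.0 has moves --a--▸ q3
  q3 = 0 has moves (no moves)
Bisimilarity quotient blocks:
  B0 = {p0}
  B1 = {p1}
  B2 = {p2}
  B3 = {p3, q3}
  B4 = {q0}
  B5 = {q1}
  B6 = {q2}
p0 ∈ B0, q0 ∈ B4 → different blocks

not bisimilar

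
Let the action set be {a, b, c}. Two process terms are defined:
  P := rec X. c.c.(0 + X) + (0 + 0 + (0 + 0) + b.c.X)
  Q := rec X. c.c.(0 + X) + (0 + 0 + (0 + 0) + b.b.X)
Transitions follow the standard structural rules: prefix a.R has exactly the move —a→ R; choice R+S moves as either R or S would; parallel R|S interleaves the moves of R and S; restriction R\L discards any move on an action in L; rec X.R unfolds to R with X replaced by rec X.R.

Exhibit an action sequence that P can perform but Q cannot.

bc

Reachable graph of P (4 states):
  s0 = rec X. c.c.(0 + X) + (0 + 0 + (0 + 0) + b.c.X) has moves ··b··> s1, ··c··> s2
  s1 = c.(rec X. c.c.(0 + X) + (0 + 0 + (0 + 0) + b.c.X)) has moves ··c··> s0
  s2 = c.(0 + (rec X. c.c.(0 + X) + (0 + 0 + (0 + 0) + b.c.X))) has moves ··c··> s3
  s3 = 0 + (rec X. c.c.(0 + X) + (0 + 0 + (0 + 0) + b.c.X)) has moves ··b··> s1, ··c··> s2
Reachable graph of Q (4 states):
  t0 = rec X. c.c.(0 + X) + (0 + 0 + (0 + 0) + b.b.X) has moves ··b··> t1, ··c··> t2
  t1 = b.(rec X. c.c.(0 + X) + (0 + 0 + (0 + 0) + b.b.X)) has moves ··b··> t0
  t2 = c.(0 + (rec X. c.c.(0 + X) + (0 + 0 + (0 + 0) + b.b.X))) has moves ··c··> t3
  t3 = 0 + (rec X. c.c.(0 + X) + (0 + 0 + (0 + 0) + b.b.X)) has moves ··b··> t1, ··c··> t2
Trace ⟨bc⟩ through P, begin at {s0}:
  after b @ step 1: {s1}
  after c @ step 2: {s0}
  ✓ P
Trace ⟨bc⟩ through Q, begin at {t0}:
  after b @ step 1: {t1}
  after c @ step 2: ∅  — Q cannot continue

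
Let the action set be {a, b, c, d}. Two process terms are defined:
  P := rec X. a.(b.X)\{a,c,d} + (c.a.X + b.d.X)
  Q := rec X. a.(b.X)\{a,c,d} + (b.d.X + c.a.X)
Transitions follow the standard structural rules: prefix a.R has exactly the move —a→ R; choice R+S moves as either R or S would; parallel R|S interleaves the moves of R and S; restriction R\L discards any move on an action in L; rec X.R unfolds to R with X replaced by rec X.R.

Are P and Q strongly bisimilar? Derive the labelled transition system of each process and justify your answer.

LTS(P): 6 reachable states
  m0 = rec X. a.(b.X)\{a,c,d} + (c.a.X + b.d.X) ⊢ —a→ m1, —b→ m2, —c→ m3
  m1 = (b.(rec X. a.(b.X)\{a,c,d} + (c.a.X + b.d.X)))\{a,c,d} ⊢ —b→ m4
  m2 = d.(rec X. a.(b.X)\{a,c,d} + (c.a.X + b.d.X)) ⊢ —d→ m0
  m3 = a.(rec X. a.(b.X)\{a,c,d} + (c.a.X + b.d.X)) ⊢ —a→ m0
  m4 = (rec X. a.(b.X)\{a,c,d} + (c.a.X + b.d.X))\{a,c,d} ⊢ —b→ m5
  m5 = (d.(rec X. a.(b.X)\{a,c,d} + (c.a.X + b.d.X)))\{a,c,d} ⊢ ·
LTS(Q): 6 reachable states
  n0 = rec X. a.(b.X)\{a,c,d} + (b.d.X + c.a.X) ⊢ —a→ n1, —b→ n2, —c→ n3
  n1 = (b.(rec X. a.(b.X)\{a,c,d} + (b.d.X + c.a.X)))\{a,c,d} ⊢ —b→ n4
  n2 = d.(rec X. a.(b.X)\{a,c,d} + (b.d.X + c.a.X)) ⊢ —d→ n0
  n3 = a.(rec X. a.(b.X)\{a,c,d} + (b.d.X + c.a.X)) ⊢ —a→ n0
  n4 = (rec X. a.(b.X)\{a,c,d} + (b.d.X + c.a.X))\{a,c,d} ⊢ —b→ n5
  n5 = (d.(rec X. a.(b.X)\{a,c,d} + (b.d.X + c.a.X)))\{a,c,d} ⊢ ·
Coarsest stable partition (strong bisimilarity classes):
  B0 = {m0, n0}
  B1 = {m1, n1}
  B2 = {m4, n4}
  B3 = {m5, n5}
  B4 = {m2, n2}
  B5 = {m3, n3}
m0 ∈ B0, n0 ∈ B0 → same block

bisimilar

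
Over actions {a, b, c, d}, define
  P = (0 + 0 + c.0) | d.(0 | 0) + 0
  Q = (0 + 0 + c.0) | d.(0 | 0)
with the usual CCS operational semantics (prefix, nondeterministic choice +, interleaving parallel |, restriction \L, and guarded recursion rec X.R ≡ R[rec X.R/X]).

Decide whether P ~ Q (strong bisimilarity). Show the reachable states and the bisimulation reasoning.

LTS(P): 4 reachable states
  m0 = (0 + 0 + c.0) | d.(0 | 0) + 0 → =c=> m1, =d=> m2
  m1 = 0 | d.(0 | 0) → =d=> m3
  m2 = (0 + 0 + c.0) | (0 | 0) → =c=> m3
  m3 = 0 | (0 | 0) → stopped
LTS(Q): 4 reachable states
  n0 = (0 + 0 + c.0) | d.(0 | 0) → =c=> n1, =d=> n2
  n1 = 0 | d.(0 | 0) → =d=> n3
  n2 = (0 + 0 + c.0) | (0 | 0) → =c=> n3
  n3 = 0 | (0 | 0) → stopped
Partition-refinement fixed point:
  B0 = {m0, n0}
  B1 = {m1, n1}
  B2 = {m3, n3}
  B3 = {m2, n2}
m0 ∈ B0, n0 ∈ B0 → same block

P ~ Q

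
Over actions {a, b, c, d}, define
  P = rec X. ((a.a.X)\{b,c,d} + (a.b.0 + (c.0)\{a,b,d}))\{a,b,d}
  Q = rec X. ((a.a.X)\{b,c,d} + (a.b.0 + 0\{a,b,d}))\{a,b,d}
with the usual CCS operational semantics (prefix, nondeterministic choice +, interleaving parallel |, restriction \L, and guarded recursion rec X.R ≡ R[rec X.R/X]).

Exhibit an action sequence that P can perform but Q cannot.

LTS(P): 2 reachable states
  s0 = rec X. ((a.a.X)\{b,c,d} + (a.b.0 + (c.0)\{a,b,d}))\{a,b,d} → -c-> s1
  s1 = 0\{a,b,d}\{a,b,d} → (no moves)
LTS(Q): 1 reachable states
  t0 = rec X. ((a.a.X)\{b,c,d} + (a.b.0 + 0\{a,b,d}))\{a,b,d} → (no moves)
Run σ = ⟨c⟩ on P: start {s0}
  step 1 (c): {s1}
  ✓ P
Run σ = ⟨c⟩ on Q: start {t0}
  step 1 (c): ∅ (Q stuck)

c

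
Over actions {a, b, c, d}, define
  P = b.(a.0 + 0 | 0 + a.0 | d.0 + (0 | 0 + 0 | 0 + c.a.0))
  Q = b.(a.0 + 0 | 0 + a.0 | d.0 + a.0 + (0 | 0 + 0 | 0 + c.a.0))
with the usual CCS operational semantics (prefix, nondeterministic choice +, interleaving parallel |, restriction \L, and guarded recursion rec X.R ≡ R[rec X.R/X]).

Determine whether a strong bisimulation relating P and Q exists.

LTS(P): 7 reachable states
  p0 = b.(a.0 + 0 | 0 + a.0 | d.0 + (0 | 0 + 0 | 0 + c.a.0)) ⊢ -b-> p1
  p1 = a.0 + 0 | 0 + a.0 | d.0 + (0 | 0 + 0 | 0 + c.a.0) ⊢ -a-> p2, -a-> p3, -c-> p4, -d-> p5
  p2 = 0 ⊢ ·
  p3 = 0 | d.0 ⊢ -d-> p6
  p4 = a.0 ⊢ -a-> p2
  p5 = a.0 | 0 ⊢ -a-> p6
  p6 = 0 | 0 ⊢ ·
LTS(Q): 7 reachable states
  q0 = b.(a.0 + 0 | 0 + a.0 | d.0 + a.0 + (0 | 0 + 0 | 0 + c.a.0)) ⊢ -b-> q1
  q1 = a.0 + 0 | 0 + a.0 | d.0 + a.0 + (0 | 0 + 0 | 0 + c.a.0) ⊢ -a-> q2, -a-> q3, -c-> q4, -d-> q5
  q2 = 0 ⊢ ·
  q3 = 0 | d.0 ⊢ -d-> q6
  q4 = a.0 ⊢ -a-> q2
  q5 = a.0 | 0 ⊢ -a-> q6
  q6 = 0 | 0 ⊢ ·
Partition-refinement fixed point:
  B0 = {p0, q0}
  B1 = {p1, q1}
  B2 = {p2, p6, q2, q6}
  B3 = {p4, p5, q4, q5}
  B4 = {p3, q3}
p0 ∈ B0, q0 ∈ B0 → same block

YES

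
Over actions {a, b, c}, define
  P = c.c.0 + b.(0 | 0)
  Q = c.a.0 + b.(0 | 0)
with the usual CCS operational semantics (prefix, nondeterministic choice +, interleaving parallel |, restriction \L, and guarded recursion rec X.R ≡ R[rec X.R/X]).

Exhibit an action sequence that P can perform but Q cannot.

cc

P's transition system — 4 states:
  m0 = c.c.0 + b.(0 | 0) :: —b→ m1, —c→ m2
  m1 = 0 | 0 :: deadlocked
  m2 = c.0 :: —c→ m3
  m3 = 0 :: deadlocked
Q's transition system — 4 states:
  n0 = c.a.0 + b.(0 | 0) :: —b→ n1, —c→ n2
  n1 = 0 | 0 :: deadlocked
  n2 = a.0 :: —a→ n3
  n3 = 0 :: deadlocked
Executing cc from P (initial set {m0}):
  [1] c ⇒ {m2}
  [2] c ⇒ {m3}
  ✓ P
Executing cc from Q (initial set {n0}):
  [1] c ⇒ {n2}
  [2] c ⇒ no successor for Q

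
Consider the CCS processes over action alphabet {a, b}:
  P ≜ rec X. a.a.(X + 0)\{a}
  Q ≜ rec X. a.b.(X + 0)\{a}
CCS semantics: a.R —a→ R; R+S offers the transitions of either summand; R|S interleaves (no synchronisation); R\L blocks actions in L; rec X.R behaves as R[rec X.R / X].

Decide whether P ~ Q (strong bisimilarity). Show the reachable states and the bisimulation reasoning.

P's transition system — 3 states:
  s0 = rec X. a.a.(X + 0)\{a} :: --a--▸ s1
  s1 = a.((rec X. a.a.(X + 0)\{a}) + 0)\{a} :: --a--▸ s2
  s2 = ((rec X. a.a.(X + 0)\{a}) + 0)\{a} :: deadlocked
Q's transition system — 3 states:
  t0 = rec X. a.b.(X + 0)\{a} :: --a--▸ t1
  t1 = b.((rec X. a.b.(X + 0)\{a}) + 0)\{a} :: --b--▸ t2
  t2 = ((rec X. a.b.(X + 0)\{a}) + 0)\{a} :: deadlocked
Partition-refinement fixed point:
  B0 = {s0}
  B1 = {s1}
  B2 = {s2, t2}
  B3 = {t0}
  B4 = {t1}
s0 ∈ B0, t0 ∈ B3 → different blocks

NO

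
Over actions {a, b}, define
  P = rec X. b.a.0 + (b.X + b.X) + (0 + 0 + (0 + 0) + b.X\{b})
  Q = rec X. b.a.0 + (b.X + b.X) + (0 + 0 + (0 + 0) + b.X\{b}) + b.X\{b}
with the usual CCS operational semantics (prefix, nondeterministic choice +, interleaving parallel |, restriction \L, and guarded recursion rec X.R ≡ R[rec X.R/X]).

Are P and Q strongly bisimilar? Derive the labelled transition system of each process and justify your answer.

Reachable graph of P (4 states):
  p0 = rec X. b.a.0 + (b.X + b.X) + (0 + 0 + (0 + 0) + b.X\{b}) → --b--▸ p0, --b--▸ p1, --b--▸ p2
  p1 = (rec X. b.a.0 + (b.X + b.X) + (0 + 0 + (0 + 0) + b.X\{b}))\{b} → ∅
  p2 = a.0 → --a--▸ p3
  p3 = 0 → ∅
Reachable graph of Q (4 states):
  q0 = rec X. b.a.0 + (b.X + b.X) + (0 + 0 + (0 + 0) + b.X\{b}) + b.X\{b} → --b--▸ q0, --b--▸ q1, --b--▸ q2
  q1 = (rec X. b.a.0 + (b.X + b.X) + (0 + 0 + (0 + 0) + b.X\{b}) + b.X\{b})\{b} → ∅
  q2 = a.0 → --a--▸ q3
  q3 = 0 → ∅
Partition-refinement fixed point:
  B0 = {p0, q0}
  B1 = {p1, p3, q1, q3}
  B2 = {p2, q2}
p0 ∈ B0, q0 ∈ B0 → same block

P ~ Q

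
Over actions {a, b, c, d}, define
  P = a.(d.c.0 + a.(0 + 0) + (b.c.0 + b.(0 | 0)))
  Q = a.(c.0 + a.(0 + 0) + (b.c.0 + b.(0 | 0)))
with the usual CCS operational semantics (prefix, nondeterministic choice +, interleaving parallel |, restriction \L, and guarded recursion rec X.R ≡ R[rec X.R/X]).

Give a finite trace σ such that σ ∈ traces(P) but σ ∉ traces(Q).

ad

Reachable graph of P (6 states):
  m0 = a.(d.c.0 + a.(0 + 0) + (b.c.0 + b.(0 | 0))) ⊢ =a=> m1
  m1 = d.c.0 + a.(0 + 0) + (b.c.0 + b.(0 | 0)) ⊢ =a=> m2, =b=> m3, =b=> m4, =d=> m4
  m2 = 0 + 0 ⊢ ∅
  m3 = 0 | 0 ⊢ ∅
  m4 = c.0 ⊢ =c=> m5
  m5 = 0 ⊢ ∅
Reachable graph of Q (6 states):
  n0 = a.(c.0 + a.(0 + 0) + (b.c.0 + b.(0 | 0))) ⊢ =a=> n1
  n1 = c.0 + a.(0 + 0) + (b.c.0 + b.(0 | 0)) ⊢ =a=> n2, =b=> n3, =b=> n4, =c=> n5
  n2 = 0 + 0 ⊢ ∅
  n3 = 0 | 0 ⊢ ∅
  n4 = c.0 ⊢ =c=> n5
  n5 = 0 ⊢ ∅
Run σ = ⟨ad⟩ on P: start {m0}
  after a @ step 1: {m1}
  after d @ step 2: {m4}
  ✓ P
Run σ = ⟨ad⟩ on Q: start {n0}
  after a @ step 1: {n1}
  after d @ step 2: ∅ (Q stuck)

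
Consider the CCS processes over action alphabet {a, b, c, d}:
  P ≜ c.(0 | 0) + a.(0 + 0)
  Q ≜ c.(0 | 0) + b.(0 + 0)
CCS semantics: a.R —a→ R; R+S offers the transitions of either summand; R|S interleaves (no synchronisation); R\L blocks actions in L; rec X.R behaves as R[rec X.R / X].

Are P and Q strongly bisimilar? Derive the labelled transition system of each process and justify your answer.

Reachable graph of P (3 states):
  p0 = c.(0 | 0) + a.(0 + 0) has moves =a=> p1, =c=> p2
  p1 = 0 + 0 has moves stopped
  p2 = 0 | 0 has moves stopped
Reachable graph of Q (3 states):
  q0 = c.(0 | 0) + b.(0 + 0) has moves =b=> q1, =c=> q2
  q1 = 0 + 0 has moves stopped
  q2 = 0 | 0 has moves stopped
Coarsest stable partition (strong bisimilarity classes):
  B0 = {p0}
  B1 = {p1, p2, q1, q2}
  B2 = {q0}
p0 ∈ B0, q0 ∈ B2 → different blocks

P ≁ Q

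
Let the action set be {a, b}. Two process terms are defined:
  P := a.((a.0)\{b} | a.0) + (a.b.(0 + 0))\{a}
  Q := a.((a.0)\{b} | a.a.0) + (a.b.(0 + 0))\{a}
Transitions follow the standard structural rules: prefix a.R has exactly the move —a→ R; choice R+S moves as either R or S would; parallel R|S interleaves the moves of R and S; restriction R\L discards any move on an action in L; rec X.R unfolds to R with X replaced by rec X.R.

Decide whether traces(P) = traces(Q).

NO — witness ⟨aaaa⟩

LTS(P): 5 reachable states
  u0 = a.((a.0)\{b} | a.0) + (a.b.(0 + 0))\{a} → =a=> u1
  u1 = (a.0)\{b} | a.0 → =a=> u2, =a=> u3
  u2 = (a.0)\{b} | 0 → =a=> u4
  u3 = 0\{b} | a.0 → =a=> u4
  u4 = 0\{b} | 0 → deadlocked
LTS(Q): 7 reachable states
  v0 = a.((a.0)\{b} | a.a.0) + (a.b.(0 + 0))\{a} → =a=> v1
  v1 = (a.0)\{b} | a.a.0 → =a=> v2, =a=> v3
  v2 = (a.0)\{b} | a.0 → =a=> v4, =a=> v5
  v3 = 0\{b} | a.a.0 → =a=> v5
  v4 = (a.0)\{b} | 0 → =a=> v6
  v5 = 0\{b} | a.0 → =a=> v6
  v6 = 0\{b} | 0 → deadlocked
Trace ⟨aaaa⟩ through Q, begin at {v0}:
  after a @ step 1: {v1}
  after a @ step 2: {v2, v3}
  after a @ step 3: {v4, v5}
  after a @ step 4: {v6}
  Q completes σ.
Trace ⟨aaaa⟩ through P, begin at {u0}:
  after a @ step 1: {u1}
  after a @ step 2: {u2, u3}
  after a @ step 3: {u4}
  after a @ step 4: ∅  — P cannot continue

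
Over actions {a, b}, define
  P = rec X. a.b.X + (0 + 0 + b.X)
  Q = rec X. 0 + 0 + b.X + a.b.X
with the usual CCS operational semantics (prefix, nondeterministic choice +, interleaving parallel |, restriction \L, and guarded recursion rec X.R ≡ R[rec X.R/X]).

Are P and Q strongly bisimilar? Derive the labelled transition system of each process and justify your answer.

Reachable graph of P (2 states):
  s0 = rec X. a.b.X + (0 + 0 + b.X) ⊢ --a--▸ s1, --b--▸ s0
  s1 = b.(rec X. a.b.X + (0 + 0 + b.X)) ⊢ --b--▸ s0
Reachable graph of Q (2 states):
  t0 = rec X. 0 + 0 + b.X + a.b.X ⊢ --a--▸ t1, --b--▸ t0
  t1 = b.(rec X. 0 + 0 + b.X + a.b.X) ⊢ --b--▸ t0
Bisimilarity quotient blocks:
  B0 = {s0, t0}
  B1 = {s1, t1}
s0 ∈ B0, t0 ∈ B0 → same block

YES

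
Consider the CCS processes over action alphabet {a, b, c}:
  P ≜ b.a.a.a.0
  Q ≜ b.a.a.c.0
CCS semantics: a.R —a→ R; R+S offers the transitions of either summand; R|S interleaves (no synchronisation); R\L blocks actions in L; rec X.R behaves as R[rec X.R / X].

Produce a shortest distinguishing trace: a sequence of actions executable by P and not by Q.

baaa

Reachable graph of P (5 states):
  p0 = b.a.a.a.0 | ··b··> p1
  p1 = a.a.a.0 | ··a··> p2
  p2 = a.a.0 | ··a··> p3
  p3 = a.0 | ··a··> p4
  p4 = 0 | deadlocked
Reachable graph of Q (5 states):
  q0 = b.a.a.c.0 | ··b··> q1
  q1 = a.a.c.0 | ··a··> q2
  q2 = a.c.0 | ··a··> q3
  q3 = c.0 | ··c··> q4
  q4 = 0 | deadlocked
Executing baaa from P (initial set {p0}):
  after b @ step 1: {p1}
  after a @ step 2: {p2}
  after a @ step 3: {p3}
  after a @ step 4: {p4}
  ✓ P
Executing baaa from Q (initial set {q0}):
  after b @ step 1: {q1}
  after a @ step 2: {q2}
  after a @ step 3: {q3}
  after a @ step 4: ∅ (Q stuck)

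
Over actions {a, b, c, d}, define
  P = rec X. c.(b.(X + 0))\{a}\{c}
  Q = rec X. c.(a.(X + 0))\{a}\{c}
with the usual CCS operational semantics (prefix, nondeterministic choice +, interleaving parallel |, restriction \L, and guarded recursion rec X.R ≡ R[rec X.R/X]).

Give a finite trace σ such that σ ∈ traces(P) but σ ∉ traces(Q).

cb

Reachable graph of P (3 states):
  p0 = rec X. c.(b.(X + 0))\{a}\{c} | —c→ p1
  p1 = (b.((rec X. c.(b.(X + 0))\{a}\{c}) + 0))\{a}\{c} | —b→ p2
  p2 = ((rec X. c.(b.(X + 0))\{a}\{c}) + 0)\{a}\{c} | stopped
Reachable graph of Q (2 states):
  q0 = rec X. c.(a.(X + 0))\{a}\{c} | —c→ q1
  q1 = (a.((rec X. c.(a.(X + 0))\{a}\{c}) + 0))\{a}\{c} | stopped
Trace ⟨cb⟩ through P, begin at {p0}:
  after c @ step 1: {p1}
  after b @ step 2: {p2}
  — P admits the full trace.
Trace ⟨cb⟩ through Q, begin at {q0}:
  after c @ step 1: {q1}
  after b @ step 2: ∅ (Q stuck)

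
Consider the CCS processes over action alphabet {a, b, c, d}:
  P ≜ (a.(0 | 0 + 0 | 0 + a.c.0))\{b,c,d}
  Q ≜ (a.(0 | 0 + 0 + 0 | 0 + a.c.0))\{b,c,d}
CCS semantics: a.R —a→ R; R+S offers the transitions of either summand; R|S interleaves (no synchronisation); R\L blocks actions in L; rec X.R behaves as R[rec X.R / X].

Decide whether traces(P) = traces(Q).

LTS(P): 3 reachable states
  u0 = (a.(0 | 0 + 0 | 0 + a.c.0))\{b,c,d} :: --a--▸ u1
  u1 = (0 | 0 + 0 | 0 + a.c.0)\{b,c,d} :: --a--▸ u2
  u2 = (c.0)\{b,c,d} :: ·
LTS(Q): 3 reachable states
  v0 = (a.(0 | 0 + 0 + 0 | 0 + a.c.0))\{b,c,d} :: --a--▸ v1
  v1 = (0 | 0 + 0 + 0 | 0 + a.c.0)\{b,c,d} :: --a--▸ v2
  v2 = (c.0)\{b,c,d} :: ·
Partition-refinement fixed point:
  B0 = {u0, v0}
  B1 = {u1, v1}
  B2 = {u2, v2}
u0 ∈ B0, v0 ∈ B0 → same block
Bisimilar ⇒ trace-equivalent.

trace-equivalent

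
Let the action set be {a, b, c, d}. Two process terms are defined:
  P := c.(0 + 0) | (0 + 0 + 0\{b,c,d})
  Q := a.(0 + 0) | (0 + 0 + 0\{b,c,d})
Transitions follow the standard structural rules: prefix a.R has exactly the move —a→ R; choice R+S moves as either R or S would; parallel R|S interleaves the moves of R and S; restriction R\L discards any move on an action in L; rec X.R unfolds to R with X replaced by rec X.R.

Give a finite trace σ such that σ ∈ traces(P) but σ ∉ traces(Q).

P's transition system — 2 states:
  u0 = c.(0 + 0) | (0 + 0 + 0\{b,c,d}) ⊢ =c=> u1
  u1 = (0 + 0) | (0 + 0 + 0\{b,c,d}) ⊢ deadlocked
Q's transition system — 2 states:
  v0 = a.(0 + 0) | (0 + 0 + 0\{b,c,d}) ⊢ =a=> v1
  v1 = (0 + 0) | (0 + 0 + 0\{b,c,d}) ⊢ deadlocked
Run σ = ⟨c⟩ on P: start {u0}
  after c @ step 1: {u1}
  P completes σ.
Run σ = ⟨c⟩ on Q: start {v0}
  after c @ step 1: no successor for Q

c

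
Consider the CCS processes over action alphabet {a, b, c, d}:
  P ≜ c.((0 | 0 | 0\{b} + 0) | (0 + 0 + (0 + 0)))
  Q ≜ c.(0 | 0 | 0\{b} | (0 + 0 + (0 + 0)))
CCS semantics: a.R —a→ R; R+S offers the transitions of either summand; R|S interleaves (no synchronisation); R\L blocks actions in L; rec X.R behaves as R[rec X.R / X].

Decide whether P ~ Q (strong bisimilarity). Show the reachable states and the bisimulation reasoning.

LTS(P): 2 reachable states
  s0 = c.((0 | 0 | 0\{b} + 0) | (0 + 0 + (0 + 0))) ⊢ —c→ s1
  s1 = (0 | 0 | 0\{b} + 0) | (0 + 0 + (0 + 0)) ⊢ deadlocked
LTS(Q): 2 reachable states
  t0 = c.(0 | 0 | 0\{b} | (0 + 0 + (0 + 0))) ⊢ —c→ t1
  t1 = 0 | 0 | 0\{b} | (0 + 0 + (0 + 0)) ⊢ deadlocked
Bisimilarity quotient blocks:
  B0 = {s0, t0}
  B1 = {s1, t1}
s0 ∈ B0, t0 ∈ B0 → same block

bisimilar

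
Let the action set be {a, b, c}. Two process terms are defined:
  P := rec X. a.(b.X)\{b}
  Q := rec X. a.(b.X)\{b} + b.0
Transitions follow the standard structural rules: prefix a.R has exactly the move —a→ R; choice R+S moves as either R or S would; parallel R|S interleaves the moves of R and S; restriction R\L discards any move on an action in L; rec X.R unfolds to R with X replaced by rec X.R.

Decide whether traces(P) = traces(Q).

trace-distinct — witness ⟨b⟩

LTS(P): 2 reachable states
  s0 = rec X. a.(b.X)\{b} ⊢ --a--▸ s1
  s1 = (b.(rec X. a.(b.X)\{b}))\{b} ⊢ ∅
LTS(Q): 3 reachable states
  t0 = rec X. a.(b.X)\{b} + b.0 ⊢ --a--▸ t1, --b--▸ t2
  t1 = (b.(rec X. a.(b.X)\{b} + b.0))\{b} ⊢ ∅
  t2 = 0 ⊢ ∅
Executing b from Q (initial set {t0}):
  after b @ step 1: {t2}
  Q completes σ.
Executing b from P (initial set {s0}):
  after b @ step 1: no successor for P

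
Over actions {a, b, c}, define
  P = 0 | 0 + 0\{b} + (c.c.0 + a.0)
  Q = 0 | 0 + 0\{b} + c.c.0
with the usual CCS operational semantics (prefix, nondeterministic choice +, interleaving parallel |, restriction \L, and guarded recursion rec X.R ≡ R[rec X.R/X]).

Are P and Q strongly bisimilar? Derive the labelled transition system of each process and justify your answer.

P's transition system — 3 states:
  m0 = 0 | 0 + 0\{b} + (c.c.0 + a.0) has moves —a→ m1, —c→ m2
  m1 = 0 has moves (no moves)
  m2 = c.0 has moves —c→ m1
Q's transition system — 3 states:
  n0 = 0 | 0 + 0\{b} + c.c.0 has moves —c→ n1
  n1 = c.0 has moves —c→ n2
  n2 = 0 has moves (no moves)
Coarsest stable partition (strong bisimilarity classes):
  B0 = {m0}
  B1 = {m1, n2}
  B2 = {m2, n1}
  B3 = {n0}
m0 ∈ B0, n0 ∈ B3 → different blocks

NO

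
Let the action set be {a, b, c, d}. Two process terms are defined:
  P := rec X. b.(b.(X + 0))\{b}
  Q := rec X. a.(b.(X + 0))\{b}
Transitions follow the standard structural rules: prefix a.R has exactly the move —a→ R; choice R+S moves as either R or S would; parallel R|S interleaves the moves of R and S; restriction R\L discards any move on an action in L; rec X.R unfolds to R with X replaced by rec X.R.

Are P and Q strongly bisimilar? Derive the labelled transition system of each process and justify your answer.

NO

Reachable graph of P (2 states):
  m0 = rec X. b.(b.(X + 0))\{b} has moves --b--▸ m1
  m1 = (b.((rec X. b.(b.(X + 0))\{b}) + 0))\{b} has moves (no moves)
Reachable graph of Q (2 states):
  n0 = rec X. a.(b.(X + 0))\{b} has moves --a--▸ n1
  n1 = (b.((rec X. a.(b.(X + 0))\{b}) + 0))\{b} has moves (no moves)
Partition-refinement fixed point:
  B0 = {m0}
  B1 = {m1, n1}
  B2 = {n0}
m0 ∈ B0, n0 ∈ B2 → different blocks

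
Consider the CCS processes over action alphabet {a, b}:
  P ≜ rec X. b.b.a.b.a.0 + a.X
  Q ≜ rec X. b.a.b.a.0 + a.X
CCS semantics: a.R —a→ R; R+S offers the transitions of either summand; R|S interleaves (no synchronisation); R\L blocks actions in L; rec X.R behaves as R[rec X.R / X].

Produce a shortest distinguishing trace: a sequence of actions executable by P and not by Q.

P's transition system — 6 states:
  u0 = rec X. b.b.a.b.a.0 + a.X | —a→ u0, —b→ u1
  u1 = b.a.b.a.0 | —b→ u2
  u2 = a.b.a.0 | —a→ u3
  u3 = b.a.0 | —b→ u4
  u4 = a.0 | —a→ u5
  u5 = 0 | ∅
Q's transition system — 5 states:
  v0 = rec X. b.a.b.a.0 + a.X | —a→ v0, —b→ v1
  v1 = a.b.a.0 | —a→ v2
  v2 = b.a.0 | —b→ v3
  v3 = a.0 | —a→ v4
  v4 = 0 | ∅
Executing bb from P (initial set {u0}):
  step 1 (b): {u1}
  step 2 (b): {u2}
  ✓ P
Executing bb from Q (initial set {v0}):
  step 1 (b): {v1}
  step 2 (b): ∅ (Q stuck)

bb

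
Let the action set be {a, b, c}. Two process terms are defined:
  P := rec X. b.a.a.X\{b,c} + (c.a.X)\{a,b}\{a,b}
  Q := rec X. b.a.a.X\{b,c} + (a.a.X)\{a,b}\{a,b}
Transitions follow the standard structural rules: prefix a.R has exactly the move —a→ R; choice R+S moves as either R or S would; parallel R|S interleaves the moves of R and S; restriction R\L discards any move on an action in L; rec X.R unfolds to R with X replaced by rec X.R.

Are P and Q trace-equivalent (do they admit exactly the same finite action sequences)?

Reachable graph of P (5 states):
  s0 = rec X. b.a.a.X\{b,c} + (c.a.X)\{a,b}\{a,b} has moves ··b··> s1, ··c··> s2
  s1 = a.a.(rec X. b.a.a.X\{b,c} + (c.a.X)\{a,b}\{a,b})\{b,c} has moves ··a··> s3
  s2 = (a.(rec X. b.a.a.X\{b,c} + (c.a.X)\{a,b}\{a,b}))\{a,b}\{a,b} has moves stopped
  s3 = a.(rec X. b.a.a.X\{b,c} + (c.a.X)\{a,b}\{a,b})\{b,c} has moves ··a··> s4
  s4 = (rec X. b.a.a.X\{b,c} + (c.a.X)\{a,b}\{a,b})\{b,c} has moves stopped
Reachable graph of Q (4 states):
  t0 = rec X. b.a.a.X\{b,c} + (a.a.X)\{a,b}\{a,b} has moves ··b··> t1
  t1 = a.a.(rec X. b.a.a.X\{b,c} + (a.a.X)\{a,b}\{a,b})\{b,c} has moves ··a··> t2
  t2 = a.(rec X. b.a.a.X\{b,c} + (a.a.X)\{a,b}\{a,b})\{b,c} has moves ··a··> t3
  t3 = (rec X. b.a.a.X\{b,c} + (a.a.X)\{a,b}\{a,b})\{b,c} has moves stopped
Run σ = ⟨c⟩ on P: start {s0}
  after c @ step 1: {s2}
  ✓ P
Run σ = ⟨c⟩ on Q: start {t0}
  after c @ step 1: ∅  — Q cannot continue

trace-distinct — witness ⟨c⟩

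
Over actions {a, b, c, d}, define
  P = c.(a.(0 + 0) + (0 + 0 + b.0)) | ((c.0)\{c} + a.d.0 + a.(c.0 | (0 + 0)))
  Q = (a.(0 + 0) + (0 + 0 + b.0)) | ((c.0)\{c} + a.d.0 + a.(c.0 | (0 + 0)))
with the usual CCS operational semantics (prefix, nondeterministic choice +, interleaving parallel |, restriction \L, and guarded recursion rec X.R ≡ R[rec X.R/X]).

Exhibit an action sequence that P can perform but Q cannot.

c

P's transition system — 20 states:
  m0 = c.(a.(0 + 0) + (0 + 0 + b.0)) | ((c.0)\{c} + a.d.0 + a.(c.0 | (0 + 0))) :: -a-> m1, -a-> m2, -c-> m3
  m1 = c.(a.(0 + 0) + (0 + 0 + b.0)) | (c.0 | (0 + 0)) :: -c-> m4, -c-> m5
  m2 = c.(a.(0 + 0) + (0 + 0 + b.0)) | d.0 :: -c-> m6, -d-> m7
  m3 = (a.(0 + 0) + (0 + 0 + b.0)) | ((c.0)\{c} + a.d.0 + a.(c.0 | (0 + 0))) :: -a-> m4, -a-> m6, -a-> m8, -b-> m9
  m4 = (a.(0 + 0) + (0 + 0 + b.0)) | (c.0 | (0 + 0)) :: -a-> m10, -b-> m11, -c-> m12
  m5 = c.(a.(0 + 0) + (0 + 0 + b.0)) | (0 | (0 + 0)) :: -c-> m12
  m6 = (a.(0 + 0) + (0 + 0 + b.0)) | d.0 :: -a-> m13, -b-> m14, -d-> m15
  m7 = c.(a.(0 + 0) + (0 + 0 + b.0)) | 0 :: -c-> m15
  m8 = (0 + 0) | ((c.0)\{c} + a.d.0 + a.(c.0 | (0 + 0))) :: -a-> m10, -a-> m13
  m9 = 0 | ((c.0)\{c} + a.d.0 + a.(c.0 | (0 + 0))) :: -a-> m11, -a-> m14
  m10 = (0 + 0) | (c.0 | (0 + 0)) :: -c-> m16
  m11 = 0 | (c.0 | (0 + 0)) :: -c-> m17
  m12 = (a.(0 + 0) + (0 + 0 + b.0)) | (0 | (0 + 0)) :: -a-> m16, -b-> m17
  m13 = (0 + 0) | d.0 :: -d-> m18
  m14 = 0 | d.0 :: -d-> m19
  m15 = (a.(0 + 0) + (0 + 0 + b.0)) | 0 :: -a-> m18, -b-> m19
  m16 = (0 + 0) | (0 | (0 + 0)) :: ·
  m17 = 0 | (0 | (0 + 0)) :: ·
  m18 = (0 + 0) | 0 :: ·
  m19 = 0 | 0 :: ·
Q's transition system — 15 states:
  n0 = (a.(0 + 0) + (0 + 0 + b.0)) | ((c.0)\{c} + a.d.0 + a.(c.0 | (0 + 0))) :: -a-> n1, -a-> n2, -a-> n3, -b-> n4
  n1 = (0 + 0) | ((c.0)\{c} + a.d.0 + a.(c.0 | (0 + 0))) :: -a-> n5, -a-> n6
  n2 = (a.(0 + 0) + (0 + 0 + b.0)) | (c.0 | (0 + 0)) :: -a-> n5, -b-> n7, -c-> n8
  n3 = (a.(0 + 0) + (0 + 0 + b.0)) | d.0 :: -a-> n6, -b-> n9, -d-> n10
  n4 = 0 | ((c.0)\{c} + a.d.0 + a.(c.0 | (0 + 0))) :: -a-> n7, -a-> n9
  n5 = (0 + 0) | (c.0 | (0 + 0)) :: -c-> n11
  n6 = (0 + 0) | d.0 :: -d-> n12
  n7 = 0 | (c.0 | (0 + 0)) :: -c-> n13
  n8 = (a.(0 + 0) + (0 + 0 + b.0)) | (0 | (0 + 0)) :: -a-> n11, -b-> n13
  n9 = 0 | d.0 :: -d-> n14
  n10 = (a.(0 + 0) + (0 + 0 + b.0)) | 0 :: -a-> n12, -b-> n14
  n11 = (0 + 0) | (0 | (0 + 0)) :: ·
  n12 = (0 + 0) | 0 :: ·
  n13 = 0 | (0 | (0 + 0)) :: ·
  n14 = 0 | 0 :: ·
Trace ⟨c⟩ through P, begin at {m0}:
  [1] c ⇒ {m3}
  ✓ P
Trace ⟨c⟩ through Q, begin at {n0}:
  [1] c ⇒ ∅ (Q stuck)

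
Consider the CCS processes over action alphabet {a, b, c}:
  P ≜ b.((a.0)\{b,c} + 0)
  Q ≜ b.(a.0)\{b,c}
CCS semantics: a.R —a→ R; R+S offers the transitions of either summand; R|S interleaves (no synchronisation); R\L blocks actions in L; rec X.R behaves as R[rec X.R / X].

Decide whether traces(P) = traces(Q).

Reachable graph of P (3 states):
  u0 = b.((a.0)\{b,c} + 0) has moves -b-> u1
  u1 = (a.0)\{b,c} + 0 has moves -a-> u2
  u2 = 0\{b,c} has moves stopped
Reachable graph of Q (3 states):
  v0 = b.(a.0)\{b,c} has moves -b-> v1
  v1 = (a.0)\{b,c} has moves -a-> v2
  v2 = 0\{b,c} has moves stopped
Partition-refinement fixed point:
  B0 = {u0, v0}
  B1 = {u1, v1}
  B2 = {u2, v2}
u0 ∈ B0, v0 ∈ B0 → same block
Bisimilar ⇒ trace-equivalent.

traces(P) = traces(Q)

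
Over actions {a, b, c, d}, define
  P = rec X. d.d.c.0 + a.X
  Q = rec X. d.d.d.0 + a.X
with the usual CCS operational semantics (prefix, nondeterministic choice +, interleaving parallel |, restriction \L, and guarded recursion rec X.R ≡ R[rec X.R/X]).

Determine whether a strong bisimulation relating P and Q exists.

NO

P's transition system — 4 states:
  u0 = rec X. d.d.c.0 + a.X | ··a··> u0, ··d··> u1
  u1 = d.c.0 | ··d··> u2
  u2 = c.0 | ··c··> u3
  u3 = 0 | stopped
Q's transition system — 4 states:
  v0 = rec X. d.d.d.0 + a.X | ··a··> v0, ··d··> v1
  v1 = d.d.0 | ··d··> v2
  v2 = d.0 | ··d··> v3
  v3 = 0 | stopped
Coarsest stable partition (strong bisimilarity classes):
  B0 = {u0}
  B1 = {u1}
  B2 = {u2}
  B3 = {u3, v3}
  B4 = {v0}
  B5 = {v1}
  B6 = {v2}
u0 ∈ B0, v0 ∈ B4 → different blocks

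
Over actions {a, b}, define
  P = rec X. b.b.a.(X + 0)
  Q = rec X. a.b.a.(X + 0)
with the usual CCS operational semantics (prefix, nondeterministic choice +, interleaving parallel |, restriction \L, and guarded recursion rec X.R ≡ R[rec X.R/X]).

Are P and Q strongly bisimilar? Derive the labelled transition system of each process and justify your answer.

P ≁ Q

P's transition system — 4 states:
  m0 = rec X. b.b.a.(X + 0) :: -b-> m1
  m1 = b.a.((rec X. b.b.a.(X + 0)) + 0) :: -b-> m2
  m2 = a.((rec X. b.b.a.(X + 0)) + 0) :: -a-> m3
  m3 = (rec X. b.b.a.(X + 0)) + 0 :: -b-> m1
Q's transition system — 4 states:
  n0 = rec X. a.b.a.(X + 0) :: -a-> n1
  n1 = b.a.((rec X. a.b.a.(X + 0)) + 0) :: -b-> n2
  n2 = a.((rec X. a.b.a.(X + 0)) + 0) :: -a-> n3
  n3 = (rec X. a.b.a.(X + 0)) + 0 :: -a-> n1
Partition-refinement fixed point:
  B0 = {m0, m3}
  B1 = {m1}
  B2 = {m2}
  B3 = {n0, n3}
  B4 = {n1}
  B5 = {n2}
m0 ∈ B0, n0 ∈ B3 → different blocks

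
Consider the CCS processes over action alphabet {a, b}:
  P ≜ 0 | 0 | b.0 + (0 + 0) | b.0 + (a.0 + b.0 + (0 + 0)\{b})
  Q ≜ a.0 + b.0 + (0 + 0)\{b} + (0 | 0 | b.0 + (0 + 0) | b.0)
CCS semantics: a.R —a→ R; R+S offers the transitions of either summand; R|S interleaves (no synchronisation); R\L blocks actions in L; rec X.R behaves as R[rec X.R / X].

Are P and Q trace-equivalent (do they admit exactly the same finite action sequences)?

Reachable graph of P (4 states):
  p0 = 0 | 0 | b.0 + (0 + 0) | b.0 + (a.0 + b.0 + (0 + 0)\{b}) → —a→ p1, —b→ p1, —b→ p2, —b→ p3
  p1 = 0 → stopped
  p2 = (0 + 0) | 0 → stopped
  p3 = 0 | 0 | 0 → stopped
Reachable graph of Q (4 states):
  q0 = a.0 + b.0 + (0 + 0)\{b} + (0 | 0 | b.0 + (0 + 0) | b.0) → —a→ q1, —b→ q1, —b→ q2, —b→ q3
  q1 = 0 → stopped
  q2 = (0 + 0) | 0 → stopped
  q3 = 0 | 0 | 0 → stopped
Coarsest stable partition (strong bisimilarity classes):
  B0 = {p0, q0}
  B1 = {p1, p2, p3, q1, q2, q3}
p0 ∈ B0, q0 ∈ B0 → same block
Bisimilar ⇒ trace-equivalent.

YES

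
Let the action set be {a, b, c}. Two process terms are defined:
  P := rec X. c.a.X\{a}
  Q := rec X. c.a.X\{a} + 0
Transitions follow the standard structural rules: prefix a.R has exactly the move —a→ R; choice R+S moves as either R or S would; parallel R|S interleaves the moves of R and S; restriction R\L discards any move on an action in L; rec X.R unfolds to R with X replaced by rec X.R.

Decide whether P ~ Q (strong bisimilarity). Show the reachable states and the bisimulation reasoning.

bisimilar

P's transition system — 4 states:
  s0 = rec X. c.a.X\{a} → -c-> s1
  s1 = a.(rec X. c.a.X\{a})\{a} → -a-> s2
  s2 = (rec X. c.a.X\{a})\{a} → -c-> s3
  s3 = (a.(rec X. c.a.X\{a})\{a})\{a} → deadlocked
Q's transition system — 4 states:
  t0 = rec X. c.a.X\{a} + 0 → -c-> t1
  t1 = a.(rec X. c.a.X\{a} + 0)\{a} → -a-> t2
  t2 = (rec X. c.a.X\{a} + 0)\{a} → -c-> t3
  t3 = (a.(rec X. c.a.X\{a} + 0)\{a})\{a} → deadlocked
Coarsest stable partition (strong bisimilarity classes):
  B0 = {s0, t0}
  B1 = {s1, t1}
  B2 = {s2, t2}
  B3 = {s3, t3}
s0 ∈ B0, t0 ∈ B0 → same block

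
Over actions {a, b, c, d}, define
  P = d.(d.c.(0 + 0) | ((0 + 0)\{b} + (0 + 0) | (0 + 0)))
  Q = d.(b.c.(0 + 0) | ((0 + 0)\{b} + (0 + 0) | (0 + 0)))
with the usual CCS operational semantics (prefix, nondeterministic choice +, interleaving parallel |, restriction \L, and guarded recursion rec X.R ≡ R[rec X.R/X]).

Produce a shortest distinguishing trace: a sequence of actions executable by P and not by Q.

dd

Reachable graph of P (4 states):
  s0 = d.(d.c.(0 + 0) | ((0 + 0)\{b} + (0 + 0) | (0 + 0))) → =d=> s1
  s1 = d.c.(0 + 0) | ((0 + 0)\{b} + (0 + 0) | (0 + 0)) → =d=> s2
  s2 = c.(0 + 0) | ((0 + 0)\{b} + (0 + 0) | (0 + 0)) → =c=> s3
  s3 = (0 + 0) | ((0 + 0)\{b} + (0 + 0) | (0 + 0)) → ·
Reachable graph of Q (4 states):
  t0 = d.(b.c.(0 + 0) | ((0 + 0)\{b} + (0 + 0) | (0 + 0))) → =d=> t1
  t1 = b.c.(0 + 0) | ((0 + 0)\{b} + (0 + 0) | (0 + 0)) → =b=> t2
  t2 = c.(0 + 0) | ((0 + 0)\{b} + (0 + 0) | (0 + 0)) → =c=> t3
  t3 = (0 + 0) | ((0 + 0)\{b} + (0 + 0) | (0 + 0)) → ·
Run σ = ⟨dd⟩ on P: start {s0}
  [1] d ⇒ {s1}
  [2] d ⇒ {s2}
  ✓ P
Run σ = ⟨dd⟩ on Q: start {t0}
  [1] d ⇒ {t1}
  [2] d ⇒ ∅ (Q stuck)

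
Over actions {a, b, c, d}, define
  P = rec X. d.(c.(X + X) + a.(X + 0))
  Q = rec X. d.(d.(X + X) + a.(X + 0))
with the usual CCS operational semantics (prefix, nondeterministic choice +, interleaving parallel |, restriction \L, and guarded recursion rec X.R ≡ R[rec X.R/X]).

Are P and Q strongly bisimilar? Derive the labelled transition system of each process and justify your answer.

P ≁ Q

Reachable graph of P (4 states):
  s0 = rec X. d.(c.(X + X) + a.(X + 0)) ⊢ -d-> s1
  s1 = c.((rec X. d.(c.(X + X) + a.(X + 0))) + (rec X. d.(c.(X + X) + a.(X + 0)))) + a.((rec X. d.(c.(X + X) + a.(X + 0))) + 0) ⊢ -a-> s2, -c-> s3
  s2 = (rec X. d.(c.(X + X) + a.(X + 0))) + 0 ⊢ -d-> s1
  s3 = (rec X. d.(c.(X + X) + a.(X + 0))) + (rec X. d.(c.(X + X) + a.(X + 0))) ⊢ -d-> s1
Reachable graph of Q (4 states):
  t0 = rec X. d.(d.(X + X) + a.(X + 0)) ⊢ -d-> t1
  t1 = d.((rec X. d.(d.(X + X) + a.(X + 0))) + (rec X. d.(d.(X + X) + a.(X + 0)))) + a.((rec X. d.(d.(X + X) + a.(X + 0))) + 0) ⊢ -a-> t2, -d-> t3
  t2 = (rec X. d.(d.(X + X) + a.(X + 0))) + 0 ⊢ -d-> t1
  t3 = (rec X. d.(d.(X + X) + a.(X + 0))) + (rec X. d.(d.(X + X) + a.(X + 0))) ⊢ -d-> t1
Bisimilarity quotient blocks:
  B0 = {s0, s2, s3}
  B1 = {s1}
  B2 = {t0, t2, t3}
  B3 = {t1}
s0 ∈ B0, t0 ∈ B2 → different blocks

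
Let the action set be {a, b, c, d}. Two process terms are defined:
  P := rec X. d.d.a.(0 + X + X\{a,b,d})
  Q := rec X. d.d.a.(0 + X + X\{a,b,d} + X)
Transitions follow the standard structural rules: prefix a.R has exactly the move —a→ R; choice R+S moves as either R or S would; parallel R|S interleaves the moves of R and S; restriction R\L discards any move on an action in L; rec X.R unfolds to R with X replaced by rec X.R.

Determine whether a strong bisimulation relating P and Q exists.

P's transition system — 4 states:
  m0 = rec X. d.d.a.(0 + X + X\{a,b,d}) ⊢ —d→ m1
  m1 = d.a.(0 + (rec X. d.d.a.(0 + X + X\{a,b,d})) + (rec X. d.d.a.(0 + X + X\{a,b,d}))\{a,b,d}) ⊢ —d→ m2
  m2 = a.(0 + (rec X. d.d.a.(0 + X + X\{a,b,d})) + (rec X. d.d.a.(0 + X + X\{a,b,d}))\{a,b,d}) ⊢ —a→ m3
  m3 = 0 + (rec X. d.d.a.(0 + X + X\{a,b,d})) + (rec X. d.d.a.(0 + X + X\{a,b,d}))\{a,b,d} ⊢ —d→ m1
Q's transition system — 4 states:
  n0 = rec X. d.d.a.(0 + X + X\{a,b,d} + X) ⊢ —d→ n1
  n1 = d.a.(0 + (rec X. d.d.a.(0 + X + X\{a,b,d} + X)) + (rec X. d.d.a.(0 + X + X\{a,b,d} + X))\{a,b,d} + (rec X. d.d.a.(0 + X + X\{a,b,d} + X))) ⊢ —d→ n2
  n2 = a.(0 + (rec X. d.d.a.(0 + X + X\{a,b,d} + X)) + (rec X. d.d.a.(0 + X + X\{a,b,d} + X))\{a,b,d} + (rec X. d.d.a.(0 + X + X\{a,b,d} + X))) ⊢ —a→ n3
  n3 = 0 + (rec X. d.d.a.(0 + X + X\{a,b,d} + X)) + (rec X. d.d.a.(0 + X + X\{a,b,d} + X))\{a,b,d} + (rec X. d.d.a.(0 + X + X\{a,b,d} + X)) ⊢ —d→ n1
Coarsest stable partition (strong bisimilarity classes):
  B0 = {m0, m3, n0, n3}
  B1 = {m1, n1}
  B2 = {m2, n2}
m0 ∈ B0, n0 ∈ B0 → same block

YES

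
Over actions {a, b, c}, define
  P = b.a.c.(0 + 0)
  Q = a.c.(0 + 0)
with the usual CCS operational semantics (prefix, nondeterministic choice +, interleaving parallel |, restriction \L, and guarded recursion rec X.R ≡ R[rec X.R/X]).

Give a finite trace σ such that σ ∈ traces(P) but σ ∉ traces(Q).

P's transition system — 4 states:
  s0 = b.a.c.(0 + 0) has moves -b-> s1
  s1 = a.c.(0 + 0) has moves -a-> s2
  s2 = c.(0 + 0) has moves -c-> s3
  s3 = 0 + 0 has moves deadlocked
Q's transition system — 3 states:
  t0 = a.c.(0 + 0) has moves -a-> t1
  t1 = c.(0 + 0) has moves -c-> t2
  t2 = 0 + 0 has moves deadlocked
Run σ = ⟨b⟩ on P: start {s0}
  step 1 (b): {s1}
  — P admits the full trace.
Run σ = ⟨b⟩ on Q: start {t0}
  step 1 (b): ∅ (Q stuck)

b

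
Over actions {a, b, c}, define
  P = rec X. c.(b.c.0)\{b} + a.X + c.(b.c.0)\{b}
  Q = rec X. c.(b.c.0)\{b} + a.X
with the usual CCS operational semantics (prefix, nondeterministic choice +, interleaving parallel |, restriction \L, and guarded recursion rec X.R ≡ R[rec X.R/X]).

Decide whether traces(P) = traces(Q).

Reachable graph of P (2 states):
  u0 = rec X. c.(b.c.0)\{b} + a.X + c.(b.c.0)\{b} has moves —a→ u0, —c→ u1
  u1 = (b.c.0)\{b} has moves ·
Reachable graph of Q (2 states):
  v0 = rec X. c.(b.c.0)\{b} + a.X has moves —a→ v0, —c→ v1
  v1 = (b.c.0)\{b} has moves ·
Coarsest stable partition (strong bisimilarity classes):
  B0 = {u0, v0}
  B1 = {u1, v1}
u0 ∈ B0, v0 ∈ B0 → same block
Bisimilar ⇒ trace-equivalent.

YES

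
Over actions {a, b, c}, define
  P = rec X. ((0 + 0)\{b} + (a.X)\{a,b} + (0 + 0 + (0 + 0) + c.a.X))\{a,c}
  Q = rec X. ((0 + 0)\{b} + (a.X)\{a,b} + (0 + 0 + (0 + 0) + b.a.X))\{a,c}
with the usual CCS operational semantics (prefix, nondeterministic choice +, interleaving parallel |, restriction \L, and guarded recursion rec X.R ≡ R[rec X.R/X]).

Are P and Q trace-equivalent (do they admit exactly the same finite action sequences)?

Reachable graph of P (1 states):
  p0 = rec X. ((0 + 0)\{b} + (a.X)\{a,b} + (0 + 0 + (0 + 0) + c.a.X))\{a,c} → deadlocked
Reachable graph of Q (2 states):
  q0 = rec X. ((0 + 0)\{b} + (a.X)\{a,b} + (0 + 0 + (0 + 0) + b.a.X))\{a,c} → -b-> q1
  q1 = (a.(rec X. ((0 + 0)\{b} + (a.X)\{a,b} + (0 + 0 + (0 + 0) + b.a.X))\{a,c}))\{a,c} → deadlocked
Trace ⟨b⟩ through Q, begin at {q0}:
  [1] b ⇒ {q1}
  ✓ Q
Trace ⟨b⟩ through P, begin at {p0}:
  [1] b ⇒ ∅  — P cannot continue

trace-distinct — witness ⟨b⟩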